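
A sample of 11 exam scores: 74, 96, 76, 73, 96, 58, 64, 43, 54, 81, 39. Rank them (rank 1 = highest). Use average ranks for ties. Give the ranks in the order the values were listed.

Sorted (descending): 96, 96, 81, 76, 74, 73, 64, 58, 54, 43, 39
The 2 values of 96 occupy positions 1–2 → average rank (1+2)/2 = 1.5.

5, 1.5, 4, 6, 1.5, 8, 7, 10, 9, 3, 11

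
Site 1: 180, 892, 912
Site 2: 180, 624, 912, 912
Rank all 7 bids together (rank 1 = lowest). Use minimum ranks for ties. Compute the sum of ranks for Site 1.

10

Sorted (ascending): 180, 180, 624, 892, 912, 912, 912
The 2 values of 180 occupy positions 1–2 → each gets rank 1.
The 3 values of 912 occupy positions 5–7 → each gets rank 5.
Site 1 values → pooled ranks: 180→1, 892→4, 912→5
Rank sum = 1 + 4 + 5 = 10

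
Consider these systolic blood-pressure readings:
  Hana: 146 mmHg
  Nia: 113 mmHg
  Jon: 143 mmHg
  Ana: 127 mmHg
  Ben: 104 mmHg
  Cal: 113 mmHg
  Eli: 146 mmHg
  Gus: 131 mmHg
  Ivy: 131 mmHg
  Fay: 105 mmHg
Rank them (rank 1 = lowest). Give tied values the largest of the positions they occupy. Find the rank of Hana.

10

Sorted (ascending): 104, 105, 113, 113, 127, 131, 131, 143, 146, 146
The 2 values of 113 occupy positions 3–4 → each gets rank 4.
The 2 values of 131 occupy positions 6–7 → each gets rank 7.
The 2 values of 146 occupy positions 9–10 → each gets rank 10.
Hana has value 146 mmHg → rank 10.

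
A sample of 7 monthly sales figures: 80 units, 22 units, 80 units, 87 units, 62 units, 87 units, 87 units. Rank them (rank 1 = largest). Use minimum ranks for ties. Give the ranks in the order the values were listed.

Sorted (descending): 87, 87, 87, 80, 80, 62, 22
The 3 values of 87 occupy positions 1–3 → each gets rank 1.
The 2 values of 80 occupy positions 4–5 → each gets rank 4.

4, 7, 4, 1, 6, 1, 1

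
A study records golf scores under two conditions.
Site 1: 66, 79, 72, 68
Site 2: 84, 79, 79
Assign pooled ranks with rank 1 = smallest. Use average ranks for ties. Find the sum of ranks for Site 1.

Sorted (ascending): 66, 68, 72, 79, 79, 79, 84
The 3 values of 79 occupy positions 4–6 → average rank 5.
Site 1 values → pooled ranks: 66→1, 79→5, 72→3, 68→2
Rank sum = 1 + 5 + 3 + 2 = 11

11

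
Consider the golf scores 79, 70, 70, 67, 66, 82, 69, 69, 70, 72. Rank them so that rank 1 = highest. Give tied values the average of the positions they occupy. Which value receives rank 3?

Sorted (descending): 82, 79, 72, 70, 70, 70, 69, 69, 67, 66
The 3 values of 70 occupy positions 4–6 → average rank 5.
The 2 values of 69 occupy positions 7–8 → average rank (7+8)/2 = 7.5.
Rank 3 → value 72.

72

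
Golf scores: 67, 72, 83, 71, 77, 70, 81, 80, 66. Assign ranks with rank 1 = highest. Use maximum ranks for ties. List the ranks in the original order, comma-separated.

Sorted (descending): 83, 81, 80, 77, 72, 71, 70, 67, 66
No ties — each value takes its position as its rank.

8, 5, 1, 6, 4, 7, 2, 3, 9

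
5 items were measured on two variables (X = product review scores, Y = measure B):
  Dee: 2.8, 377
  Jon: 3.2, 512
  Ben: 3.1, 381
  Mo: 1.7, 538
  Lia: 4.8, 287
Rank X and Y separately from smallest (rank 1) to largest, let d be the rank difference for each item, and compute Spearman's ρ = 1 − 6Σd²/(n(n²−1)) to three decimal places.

Ranks of variable 1: 2, 4, 3, 1, 5
Ranks of variable 2: 2, 4, 3, 5, 1
d = r₁ − r₂: 0, 0, 0, -4, 4
d²: 0, 0, 0, 16, 16; Σd² = 32
ρ = 1 − 6·32/(5·24) = 1 − 192/120 = -0.600

-0.600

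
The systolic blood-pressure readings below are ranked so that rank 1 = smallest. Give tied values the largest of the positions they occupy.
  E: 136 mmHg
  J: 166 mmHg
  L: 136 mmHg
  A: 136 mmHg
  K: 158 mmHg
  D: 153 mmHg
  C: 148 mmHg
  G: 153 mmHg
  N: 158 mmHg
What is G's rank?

6

Sorted (ascending): 136, 136, 136, 148, 153, 153, 158, 158, 166
The 3 values of 136 occupy positions 1–3 → each gets rank 3.
The 2 values of 153 occupy positions 5–6 → each gets rank 6.
The 2 values of 158 occupy positions 7–8 → each gets rank 8.
G has value 153 mmHg → rank 6.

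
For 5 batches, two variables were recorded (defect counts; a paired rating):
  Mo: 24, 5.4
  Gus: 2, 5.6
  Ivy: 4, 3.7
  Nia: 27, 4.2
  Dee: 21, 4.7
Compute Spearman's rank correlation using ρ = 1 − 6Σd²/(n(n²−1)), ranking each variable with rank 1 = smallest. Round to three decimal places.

-0.300

Ranks of variable 1: 4, 1, 2, 5, 3
Ranks of variable 2: 4, 5, 1, 2, 3
d = r₁ − r₂: 0, -4, 1, 3, 0
d²: 0, 16, 1, 9, 0; Σd² = 26
ρ = 1 − 6·26/(5·24) = 1 − 156/120 = -0.300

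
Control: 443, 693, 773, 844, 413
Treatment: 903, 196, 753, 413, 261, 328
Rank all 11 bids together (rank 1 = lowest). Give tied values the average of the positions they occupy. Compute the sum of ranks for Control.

Sorted (ascending): 196, 261, 328, 413, 413, 443, 693, 753, 773, 844, 903
The 2 values of 413 occupy positions 4–5 → average rank (4+5)/2 = 4.5.
Control values → pooled ranks: 443→6, 693→7, 773→9, 844→10, 413→4.5
Rank sum = 6 + 7 + 9 + 10 + 4.5 = 36.5

36.5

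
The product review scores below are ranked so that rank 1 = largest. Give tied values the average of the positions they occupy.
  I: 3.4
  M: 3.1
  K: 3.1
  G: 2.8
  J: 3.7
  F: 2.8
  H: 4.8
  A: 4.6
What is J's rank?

Sorted (descending): 4.8, 4.6, 3.7, 3.4, 3.1, 3.1, 2.8, 2.8
The 2 values of 3.1 occupy positions 5–6 → average rank (5+6)/2 = 5.5.
The 2 values of 2.8 occupy positions 7–8 → average rank (7+8)/2 = 7.5.
J has value 3.7 → rank 3.

3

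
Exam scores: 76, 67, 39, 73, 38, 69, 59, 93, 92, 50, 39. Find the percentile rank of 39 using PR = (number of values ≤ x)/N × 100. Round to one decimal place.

N = 11.
Strictly below 39: 1. Equal to 39: 2.
PR = 3/11 × 100 = 27.3

27.3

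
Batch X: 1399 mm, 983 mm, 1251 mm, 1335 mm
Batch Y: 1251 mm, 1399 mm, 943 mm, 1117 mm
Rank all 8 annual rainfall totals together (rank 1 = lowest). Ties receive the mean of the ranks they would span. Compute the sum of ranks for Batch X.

Sorted (ascending): 943, 983, 1117, 1251, 1251, 1335, 1399, 1399
The 2 values of 1251 occupy positions 4–5 → average rank (4+5)/2 = 4.5.
The 2 values of 1399 occupy positions 7–8 → average rank (7+8)/2 = 7.5.
Batch X values → pooled ranks: 1399→7.5, 983→2, 1251→4.5, 1335→6
Rank sum = 7.5 + 2 + 4.5 + 6 = 20

20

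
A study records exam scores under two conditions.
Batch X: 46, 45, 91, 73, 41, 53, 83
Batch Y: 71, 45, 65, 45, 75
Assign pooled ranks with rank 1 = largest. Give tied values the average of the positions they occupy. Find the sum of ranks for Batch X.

44

Sorted (descending): 91, 83, 75, 73, 71, 65, 53, 46, 45, 45, 45, 41
The 3 values of 45 occupy positions 9–11 → average rank 10.
Batch X values → pooled ranks: 46→8, 45→10, 91→1, 73→4, 41→12, 53→7, 83→2
Rank sum = 8 + 10 + 1 + 4 + 12 + 7 + 2 = 44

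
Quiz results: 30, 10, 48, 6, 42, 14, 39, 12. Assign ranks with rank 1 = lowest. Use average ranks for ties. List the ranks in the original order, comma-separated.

5, 2, 8, 1, 7, 4, 6, 3

Sorted (ascending): 6, 10, 12, 14, 30, 39, 42, 48
No ties — each value takes its position as its rank.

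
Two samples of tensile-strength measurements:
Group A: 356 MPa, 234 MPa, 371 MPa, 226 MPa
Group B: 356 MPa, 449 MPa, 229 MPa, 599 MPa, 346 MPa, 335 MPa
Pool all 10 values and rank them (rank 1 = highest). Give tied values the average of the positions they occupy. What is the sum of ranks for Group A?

25.5

Sorted (descending): 599, 449, 371, 356, 356, 346, 335, 234, 229, 226
The 2 values of 356 occupy positions 4–5 → average rank (4+5)/2 = 4.5.
Group A values → pooled ranks: 356→4.5, 234→8, 371→3, 226→10
Rank sum = 4.5 + 8 + 3 + 10 = 25.5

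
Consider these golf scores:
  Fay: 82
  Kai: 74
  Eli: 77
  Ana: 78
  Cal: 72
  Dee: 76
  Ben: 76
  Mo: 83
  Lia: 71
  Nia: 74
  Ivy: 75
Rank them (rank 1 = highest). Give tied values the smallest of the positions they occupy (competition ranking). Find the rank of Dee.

5

Sorted (descending): 83, 82, 78, 77, 76, 76, 75, 74, 74, 72, 71
The 2 values of 76 occupy positions 5–6 → each gets rank 5.
The 2 values of 74 occupy positions 8–9 → each gets rank 8.
Dee has value 76 → rank 5.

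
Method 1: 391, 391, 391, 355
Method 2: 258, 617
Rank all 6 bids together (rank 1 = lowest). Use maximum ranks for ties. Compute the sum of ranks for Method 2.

Sorted (ascending): 258, 355, 391, 391, 391, 617
The 3 values of 391 occupy positions 3–5 → each gets rank 5.
Method 2 values → pooled ranks: 258→1, 617→6
Rank sum = 1 + 6 = 7

7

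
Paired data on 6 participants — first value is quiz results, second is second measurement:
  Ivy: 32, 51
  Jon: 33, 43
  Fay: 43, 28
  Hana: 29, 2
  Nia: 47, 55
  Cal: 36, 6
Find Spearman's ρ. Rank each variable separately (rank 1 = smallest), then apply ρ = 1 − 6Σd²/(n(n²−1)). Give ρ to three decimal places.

Ranks of variable 1: 2, 3, 5, 1, 6, 4
Ranks of variable 2: 5, 4, 3, 1, 6, 2
d = r₁ − r₂: -3, -1, 2, 0, 0, 2
d²: 9, 1, 4, 0, 0, 4; Σd² = 18
ρ = 1 − 6·18/(6·35) = 1 − 108/210 = 0.486

0.486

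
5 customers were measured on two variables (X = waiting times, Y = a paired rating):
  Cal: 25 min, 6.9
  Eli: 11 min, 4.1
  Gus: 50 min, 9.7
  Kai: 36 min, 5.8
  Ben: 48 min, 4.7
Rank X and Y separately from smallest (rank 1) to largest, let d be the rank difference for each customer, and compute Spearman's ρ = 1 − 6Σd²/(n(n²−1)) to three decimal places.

0.600

Ranks of variable 1: 2, 1, 5, 3, 4
Ranks of variable 2: 4, 1, 5, 3, 2
d = r₁ − r₂: -2, 0, 0, 0, 2
d²: 4, 0, 0, 0, 4; Σd² = 8
ρ = 1 − 6·8/(5·24) = 1 − 48/120 = 0.600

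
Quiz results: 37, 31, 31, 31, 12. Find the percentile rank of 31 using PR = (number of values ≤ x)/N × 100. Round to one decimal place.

80.0

N = 5.
Strictly below 31: 1. Equal to 31: 3.
PR = 4/5 × 100 = 80.0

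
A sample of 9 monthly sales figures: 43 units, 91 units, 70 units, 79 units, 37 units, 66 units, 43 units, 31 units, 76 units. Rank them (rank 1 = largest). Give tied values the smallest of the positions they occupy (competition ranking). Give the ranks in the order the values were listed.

6, 1, 4, 2, 8, 5, 6, 9, 3

Sorted (descending): 91, 79, 76, 70, 66, 43, 43, 37, 31
The 2 values of 43 occupy positions 6–7 → each gets rank 6.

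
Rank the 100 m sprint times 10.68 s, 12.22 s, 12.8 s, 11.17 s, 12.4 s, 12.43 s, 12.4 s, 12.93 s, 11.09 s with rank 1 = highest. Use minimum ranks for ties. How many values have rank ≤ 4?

5

Sorted (descending): 12.93, 12.8, 12.43, 12.4, 12.4, 12.22, 11.17, 11.09, 10.68
The 2 values of 12.4 occupy positions 4–5 → each gets rank 4.
Ranks ≤ 4: {1, 2, 3, 4, 4} → 5 values.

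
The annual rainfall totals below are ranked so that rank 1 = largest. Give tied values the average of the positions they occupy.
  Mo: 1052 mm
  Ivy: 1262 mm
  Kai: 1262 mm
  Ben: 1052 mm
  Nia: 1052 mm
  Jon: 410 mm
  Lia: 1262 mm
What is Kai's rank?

Sorted (descending): 1262, 1262, 1262, 1052, 1052, 1052, 410
The 3 values of 1262 occupy positions 1–3 → average rank 2.
The 3 values of 1052 occupy positions 4–6 → average rank 5.
Kai has value 1262 mm → rank 2.

2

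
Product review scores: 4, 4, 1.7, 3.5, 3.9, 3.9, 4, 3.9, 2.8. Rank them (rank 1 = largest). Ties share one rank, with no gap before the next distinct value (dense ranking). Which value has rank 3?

Sorted (descending): 4, 4, 4, 3.9, 3.9, 3.9, 3.5, 2.8, 1.7
The 3 values of 4 share dense rank 1.
The 3 values of 3.9 share dense rank 2.
Remaining distinct values take the next consecutive integers.
Rank 3 → value 3.5.

3.5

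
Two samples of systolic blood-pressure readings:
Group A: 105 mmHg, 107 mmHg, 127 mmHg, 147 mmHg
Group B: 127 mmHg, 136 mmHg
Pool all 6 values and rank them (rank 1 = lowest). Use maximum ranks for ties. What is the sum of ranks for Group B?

9

Sorted (ascending): 105, 107, 127, 127, 136, 147
The 2 values of 127 occupy positions 3–4 → each gets rank 4.
Group B values → pooled ranks: 127→4, 136→5
Rank sum = 4 + 5 = 9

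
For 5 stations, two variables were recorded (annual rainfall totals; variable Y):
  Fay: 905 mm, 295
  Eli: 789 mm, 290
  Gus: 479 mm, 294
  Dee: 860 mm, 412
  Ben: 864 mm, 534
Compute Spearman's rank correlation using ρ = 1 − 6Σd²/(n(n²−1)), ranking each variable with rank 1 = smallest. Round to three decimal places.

Ranks of variable 1: 5, 2, 1, 3, 4
Ranks of variable 2: 3, 1, 2, 4, 5
d = r₁ − r₂: 2, 1, -1, -1, -1
d²: 4, 1, 1, 1, 1; Σd² = 8
ρ = 1 − 6·8/(5·24) = 1 − 48/120 = 0.600

0.600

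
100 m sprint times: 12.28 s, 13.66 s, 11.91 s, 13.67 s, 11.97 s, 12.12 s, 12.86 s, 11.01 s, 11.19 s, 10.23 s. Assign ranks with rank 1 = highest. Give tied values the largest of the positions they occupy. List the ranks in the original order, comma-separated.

4, 2, 7, 1, 6, 5, 3, 9, 8, 10

Sorted (descending): 13.67, 13.66, 12.86, 12.28, 12.12, 11.97, 11.91, 11.19, 11.01, 10.23
No ties — each value takes its position as its rank.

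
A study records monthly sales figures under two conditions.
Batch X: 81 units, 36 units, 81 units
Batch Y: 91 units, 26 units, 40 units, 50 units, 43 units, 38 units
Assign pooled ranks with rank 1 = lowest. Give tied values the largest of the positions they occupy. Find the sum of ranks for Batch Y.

Sorted (ascending): 26, 36, 38, 40, 43, 50, 81, 81, 91
The 2 values of 81 occupy positions 7–8 → each gets rank 8.
Batch Y values → pooled ranks: 91→9, 26→1, 40→4, 50→6, 43→5, 38→3
Rank sum = 9 + 1 + 4 + 6 + 5 + 3 = 28

28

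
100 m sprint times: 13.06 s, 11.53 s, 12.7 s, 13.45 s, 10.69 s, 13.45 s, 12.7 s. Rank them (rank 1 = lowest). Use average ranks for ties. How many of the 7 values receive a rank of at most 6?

Sorted (ascending): 10.69, 11.53, 12.7, 12.7, 13.06, 13.45, 13.45
The 2 values of 12.7 occupy positions 3–4 → average rank (3+4)/2 = 3.5.
The 2 values of 13.45 occupy positions 6–7 → average rank (6+7)/2 = 6.5.
Ranks ≤ 6: {1, 2, 3.5, 3.5, 5} → 5 values.

5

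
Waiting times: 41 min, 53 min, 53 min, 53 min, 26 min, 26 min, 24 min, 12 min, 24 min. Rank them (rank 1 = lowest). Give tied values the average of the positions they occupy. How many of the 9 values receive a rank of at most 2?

1

Sorted (ascending): 12, 24, 24, 26, 26, 41, 53, 53, 53
The 2 values of 24 occupy positions 2–3 → average rank (2+3)/2 = 2.5.
The 2 values of 26 occupy positions 4–5 → average rank (4+5)/2 = 4.5.
The 3 values of 53 occupy positions 7–9 → average rank 8.
Ranks ≤ 2: {1} → 1 value.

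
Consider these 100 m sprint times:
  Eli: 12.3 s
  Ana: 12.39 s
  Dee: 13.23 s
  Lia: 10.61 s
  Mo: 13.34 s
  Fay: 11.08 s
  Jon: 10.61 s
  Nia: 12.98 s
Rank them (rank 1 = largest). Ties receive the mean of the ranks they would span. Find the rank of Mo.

Sorted (descending): 13.34, 13.23, 12.98, 12.39, 12.3, 11.08, 10.61, 10.61
The 2 values of 10.61 occupy positions 7–8 → average rank (7+8)/2 = 7.5.
Mo has value 13.34 s → rank 1.

1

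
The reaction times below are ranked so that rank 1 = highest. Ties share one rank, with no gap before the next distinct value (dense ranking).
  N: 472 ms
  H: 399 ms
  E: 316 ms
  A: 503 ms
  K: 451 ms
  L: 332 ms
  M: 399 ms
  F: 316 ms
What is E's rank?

Sorted (descending): 503, 472, 451, 399, 399, 332, 316, 316
The 2 values of 399 share dense rank 4.
The 2 values of 316 share dense rank 6.
Remaining distinct values take the next consecutive integers.
E has value 316 ms → rank 6.

6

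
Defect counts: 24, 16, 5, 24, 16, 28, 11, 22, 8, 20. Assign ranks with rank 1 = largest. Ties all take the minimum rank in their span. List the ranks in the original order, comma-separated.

2, 6, 10, 2, 6, 1, 8, 4, 9, 5

Sorted (descending): 28, 24, 24, 22, 20, 16, 16, 11, 8, 5
The 2 values of 24 occupy positions 2–3 → each gets rank 2.
The 2 values of 16 occupy positions 6–7 → each gets rank 6.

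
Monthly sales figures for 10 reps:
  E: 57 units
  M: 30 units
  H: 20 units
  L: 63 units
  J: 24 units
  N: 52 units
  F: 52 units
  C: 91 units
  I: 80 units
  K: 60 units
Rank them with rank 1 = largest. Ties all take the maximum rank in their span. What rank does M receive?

8

Sorted (descending): 91, 80, 63, 60, 57, 52, 52, 30, 24, 20
The 2 values of 52 occupy positions 6–7 → each gets rank 7.
M has value 30 units → rank 8.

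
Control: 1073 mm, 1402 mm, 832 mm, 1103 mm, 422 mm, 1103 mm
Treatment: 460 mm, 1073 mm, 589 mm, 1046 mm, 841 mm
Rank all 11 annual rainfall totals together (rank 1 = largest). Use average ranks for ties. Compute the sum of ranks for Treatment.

36.5

Sorted (descending): 1402, 1103, 1103, 1073, 1073, 1046, 841, 832, 589, 460, 422
The 2 values of 1103 occupy positions 2–3 → average rank (2+3)/2 = 2.5.
The 2 values of 1073 occupy positions 4–5 → average rank (4+5)/2 = 4.5.
Treatment values → pooled ranks: 460→10, 1073→4.5, 589→9, 1046→6, 841→7
Rank sum = 10 + 4.5 + 9 + 6 + 7 = 36.5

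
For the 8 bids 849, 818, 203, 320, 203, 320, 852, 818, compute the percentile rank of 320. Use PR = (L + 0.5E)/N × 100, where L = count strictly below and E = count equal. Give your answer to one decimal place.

N = 8.
Strictly below 320: 2. Equal to 320: 2.
PR = (2 + 0.5·2)/8 × 100 = 37.5

37.5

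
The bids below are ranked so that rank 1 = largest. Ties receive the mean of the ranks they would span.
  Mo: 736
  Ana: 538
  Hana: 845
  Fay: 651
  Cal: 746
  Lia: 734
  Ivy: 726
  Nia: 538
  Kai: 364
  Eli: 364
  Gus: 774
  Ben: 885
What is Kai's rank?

11.5

Sorted (descending): 885, 845, 774, 746, 736, 734, 726, 651, 538, 538, 364, 364
The 2 values of 538 occupy positions 9–10 → average rank (9+10)/2 = 9.5.
The 2 values of 364 occupy positions 11–12 → average rank (11+12)/2 = 11.5.
Kai has value 364 → rank 11.5.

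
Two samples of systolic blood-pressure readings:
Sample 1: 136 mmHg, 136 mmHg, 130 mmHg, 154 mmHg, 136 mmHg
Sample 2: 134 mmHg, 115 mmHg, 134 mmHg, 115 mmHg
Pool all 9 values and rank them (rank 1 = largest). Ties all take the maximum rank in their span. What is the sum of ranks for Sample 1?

Sorted (descending): 154, 136, 136, 136, 134, 134, 130, 115, 115
The 3 values of 136 occupy positions 2–4 → each gets rank 4.
The 2 values of 134 occupy positions 5–6 → each gets rank 6.
The 2 values of 115 occupy positions 8–9 → each gets rank 9.
Sample 1 values → pooled ranks: 136→4, 136→4, 130→7, 154→1, 136→4
Rank sum = 4 + 4 + 7 + 1 + 4 = 20

20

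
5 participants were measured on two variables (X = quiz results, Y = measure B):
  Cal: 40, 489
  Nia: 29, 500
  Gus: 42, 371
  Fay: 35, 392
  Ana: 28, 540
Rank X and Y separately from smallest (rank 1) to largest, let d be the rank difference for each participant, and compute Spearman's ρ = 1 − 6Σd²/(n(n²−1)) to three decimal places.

-0.900

Ranks of variable 1: 4, 2, 5, 3, 1
Ranks of variable 2: 3, 4, 1, 2, 5
d = r₁ − r₂: 1, -2, 4, 1, -4
d²: 1, 4, 16, 1, 16; Σd² = 38
ρ = 1 − 6·38/(5·24) = 1 − 228/120 = -0.900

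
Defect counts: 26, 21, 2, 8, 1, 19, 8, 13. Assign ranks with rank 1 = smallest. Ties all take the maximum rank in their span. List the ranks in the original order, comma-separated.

8, 7, 2, 4, 1, 6, 4, 5

Sorted (ascending): 1, 2, 8, 8, 13, 19, 21, 26
The 2 values of 8 occupy positions 3–4 → each gets rank 4.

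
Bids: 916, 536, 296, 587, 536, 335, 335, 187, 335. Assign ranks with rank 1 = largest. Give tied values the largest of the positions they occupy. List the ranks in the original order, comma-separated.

1, 4, 8, 2, 4, 7, 7, 9, 7

Sorted (descending): 916, 587, 536, 536, 335, 335, 335, 296, 187
The 2 values of 536 occupy positions 3–4 → each gets rank 4.
The 3 values of 335 occupy positions 5–7 → each gets rank 7.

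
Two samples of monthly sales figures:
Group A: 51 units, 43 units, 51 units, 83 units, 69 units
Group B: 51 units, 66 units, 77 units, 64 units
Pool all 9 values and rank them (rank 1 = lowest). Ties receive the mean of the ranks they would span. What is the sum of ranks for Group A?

Sorted (ascending): 43, 51, 51, 51, 64, 66, 69, 77, 83
The 3 values of 51 occupy positions 2–4 → average rank 3.
Group A values → pooled ranks: 51→3, 43→1, 51→3, 83→9, 69→7
Rank sum = 3 + 1 + 3 + 9 + 7 = 23

23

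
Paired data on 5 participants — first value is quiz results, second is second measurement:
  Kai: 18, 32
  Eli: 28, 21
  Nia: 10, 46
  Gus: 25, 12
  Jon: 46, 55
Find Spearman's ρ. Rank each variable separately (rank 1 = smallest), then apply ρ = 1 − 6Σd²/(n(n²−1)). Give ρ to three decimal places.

Ranks of variable 1: 2, 4, 1, 3, 5
Ranks of variable 2: 3, 2, 4, 1, 5
d = r₁ − r₂: -1, 2, -3, 2, 0
d²: 1, 4, 9, 4, 0; Σd² = 18
ρ = 1 − 6·18/(5·24) = 1 − 108/120 = 0.100

0.100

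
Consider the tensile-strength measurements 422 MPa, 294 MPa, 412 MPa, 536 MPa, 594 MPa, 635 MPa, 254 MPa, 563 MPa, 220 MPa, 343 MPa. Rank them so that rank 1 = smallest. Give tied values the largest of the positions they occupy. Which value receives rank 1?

Sorted (ascending): 220, 254, 294, 343, 412, 422, 536, 563, 594, 635
No ties — each value takes its position as its rank.
Rank 1 → value 220.

220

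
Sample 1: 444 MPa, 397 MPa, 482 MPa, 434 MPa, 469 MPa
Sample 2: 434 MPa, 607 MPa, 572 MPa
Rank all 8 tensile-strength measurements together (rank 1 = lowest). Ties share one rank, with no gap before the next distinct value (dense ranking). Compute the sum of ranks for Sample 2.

Sorted (ascending): 397, 434, 434, 444, 469, 482, 572, 607
The 2 values of 434 share dense rank 2.
Remaining distinct values take the next consecutive integers.
Sample 2 values → pooled ranks: 434→2, 607→7, 572→6
Rank sum = 2 + 7 + 6 = 15

15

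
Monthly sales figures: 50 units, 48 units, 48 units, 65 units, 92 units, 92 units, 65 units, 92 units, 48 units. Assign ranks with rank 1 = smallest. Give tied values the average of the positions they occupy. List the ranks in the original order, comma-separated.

4, 2, 2, 5.5, 8, 8, 5.5, 8, 2

Sorted (ascending): 48, 48, 48, 50, 65, 65, 92, 92, 92
The 3 values of 48 occupy positions 1–3 → average rank 2.
The 2 values of 65 occupy positions 5–6 → average rank (5+6)/2 = 5.5.
The 3 values of 92 occupy positions 7–9 → average rank 8.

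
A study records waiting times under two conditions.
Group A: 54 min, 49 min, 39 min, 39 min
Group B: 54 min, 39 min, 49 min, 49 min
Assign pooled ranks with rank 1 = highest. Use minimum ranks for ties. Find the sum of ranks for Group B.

13

Sorted (descending): 54, 54, 49, 49, 49, 39, 39, 39
The 2 values of 54 occupy positions 1–2 → each gets rank 1.
The 3 values of 49 occupy positions 3–5 → each gets rank 3.
The 3 values of 39 occupy positions 6–8 → each gets rank 6.
Group B values → pooled ranks: 54→1, 39→6, 49→3, 49→3
Rank sum = 1 + 6 + 3 + 3 = 13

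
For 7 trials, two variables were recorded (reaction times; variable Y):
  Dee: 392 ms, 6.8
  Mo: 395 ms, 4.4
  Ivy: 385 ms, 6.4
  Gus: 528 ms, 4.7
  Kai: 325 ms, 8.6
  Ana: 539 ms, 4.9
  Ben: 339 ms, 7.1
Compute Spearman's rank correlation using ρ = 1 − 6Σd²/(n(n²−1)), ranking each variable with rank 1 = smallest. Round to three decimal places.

-0.821

Ranks of variable 1: 4, 5, 3, 6, 1, 7, 2
Ranks of variable 2: 5, 1, 4, 2, 7, 3, 6
d = r₁ − r₂: -1, 4, -1, 4, -6, 4, -4
d²: 1, 16, 1, 16, 36, 16, 16; Σd² = 102
ρ = 1 − 6·102/(7·48) = 1 − 612/336 = -0.821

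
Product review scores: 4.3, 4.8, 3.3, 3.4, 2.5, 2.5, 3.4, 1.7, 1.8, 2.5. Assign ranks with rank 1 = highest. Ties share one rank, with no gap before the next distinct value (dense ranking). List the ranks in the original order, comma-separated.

2, 1, 4, 3, 5, 5, 3, 7, 6, 5

Sorted (descending): 4.8, 4.3, 3.4, 3.4, 3.3, 2.5, 2.5, 2.5, 1.8, 1.7
The 2 values of 3.4 share dense rank 3.
The 3 values of 2.5 share dense rank 5.
Remaining distinct values take the next consecutive integers.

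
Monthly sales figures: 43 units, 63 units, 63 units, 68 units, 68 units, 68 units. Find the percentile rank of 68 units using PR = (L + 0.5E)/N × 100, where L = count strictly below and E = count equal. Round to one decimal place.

N = 6.
Strictly below 68: 3. Equal to 68: 3.
PR = (3 + 0.5·3)/6 × 100 = 75.0

75.0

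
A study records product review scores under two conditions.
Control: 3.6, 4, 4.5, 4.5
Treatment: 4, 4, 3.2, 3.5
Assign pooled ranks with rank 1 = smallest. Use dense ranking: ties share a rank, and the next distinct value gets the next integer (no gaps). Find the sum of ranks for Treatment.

11

Sorted (ascending): 3.2, 3.5, 3.6, 4, 4, 4, 4.5, 4.5
The 3 values of 4 share dense rank 4.
The 2 values of 4.5 share dense rank 5.
Remaining distinct values take the next consecutive integers.
Treatment values → pooled ranks: 4→4, 4→4, 3.2→1, 3.5→2
Rank sum = 4 + 4 + 1 + 2 = 11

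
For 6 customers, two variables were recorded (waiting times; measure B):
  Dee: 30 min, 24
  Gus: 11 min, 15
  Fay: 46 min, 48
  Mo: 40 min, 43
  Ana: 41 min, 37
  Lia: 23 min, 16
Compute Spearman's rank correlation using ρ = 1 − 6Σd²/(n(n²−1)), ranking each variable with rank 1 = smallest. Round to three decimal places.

Ranks of variable 1: 3, 1, 6, 4, 5, 2
Ranks of variable 2: 3, 1, 6, 5, 4, 2
d = r₁ − r₂: 0, 0, 0, -1, 1, 0
d²: 0, 0, 0, 1, 1, 0; Σd² = 2
ρ = 1 − 6·2/(6·35) = 1 − 12/210 = 0.943

0.943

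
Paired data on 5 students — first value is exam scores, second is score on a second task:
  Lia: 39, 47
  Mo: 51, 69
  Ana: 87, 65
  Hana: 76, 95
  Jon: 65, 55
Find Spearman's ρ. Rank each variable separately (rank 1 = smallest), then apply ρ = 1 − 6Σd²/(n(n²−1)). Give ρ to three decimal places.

0.500

Ranks of variable 1: 1, 2, 5, 4, 3
Ranks of variable 2: 1, 4, 3, 5, 2
d = r₁ − r₂: 0, -2, 2, -1, 1
d²: 0, 4, 4, 1, 1; Σd² = 10
ρ = 1 − 6·10/(5·24) = 1 − 60/120 = 0.500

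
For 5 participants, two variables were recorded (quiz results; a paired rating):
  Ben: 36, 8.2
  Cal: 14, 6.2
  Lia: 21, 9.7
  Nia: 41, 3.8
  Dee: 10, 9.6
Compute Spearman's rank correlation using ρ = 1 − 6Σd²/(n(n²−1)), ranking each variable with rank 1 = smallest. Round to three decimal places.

-0.500

Ranks of variable 1: 4, 2, 3, 5, 1
Ranks of variable 2: 3, 2, 5, 1, 4
d = r₁ − r₂: 1, 0, -2, 4, -3
d²: 1, 0, 4, 16, 9; Σd² = 30
ρ = 1 − 6·30/(5·24) = 1 − 180/120 = -0.500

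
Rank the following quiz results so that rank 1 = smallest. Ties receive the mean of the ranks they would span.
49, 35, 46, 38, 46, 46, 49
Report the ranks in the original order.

6.5, 1, 4, 2, 4, 4, 6.5

Sorted (ascending): 35, 38, 46, 46, 46, 49, 49
The 3 values of 46 occupy positions 3–5 → average rank 4.
The 2 values of 49 occupy positions 6–7 → average rank (6+7)/2 = 6.5.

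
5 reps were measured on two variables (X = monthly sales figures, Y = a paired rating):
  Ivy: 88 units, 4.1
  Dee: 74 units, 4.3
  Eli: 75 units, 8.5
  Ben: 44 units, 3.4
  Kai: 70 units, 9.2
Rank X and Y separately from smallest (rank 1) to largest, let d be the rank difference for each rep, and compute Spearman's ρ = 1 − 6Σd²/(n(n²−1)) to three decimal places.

Ranks of variable 1: 5, 3, 4, 1, 2
Ranks of variable 2: 2, 3, 4, 1, 5
d = r₁ − r₂: 3, 0, 0, 0, -3
d²: 9, 0, 0, 0, 9; Σd² = 18
ρ = 1 − 6·18/(5·24) = 1 − 108/120 = 0.100

0.100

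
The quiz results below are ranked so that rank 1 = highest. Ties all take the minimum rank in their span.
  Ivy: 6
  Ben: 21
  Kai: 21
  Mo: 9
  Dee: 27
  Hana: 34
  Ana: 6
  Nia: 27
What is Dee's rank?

Sorted (descending): 34, 27, 27, 21, 21, 9, 6, 6
The 2 values of 27 occupy positions 2–3 → each gets rank 2.
The 2 values of 21 occupy positions 4–5 → each gets rank 4.
The 2 values of 6 occupy positions 7–8 → each gets rank 7.
Dee has value 27 → rank 2.

2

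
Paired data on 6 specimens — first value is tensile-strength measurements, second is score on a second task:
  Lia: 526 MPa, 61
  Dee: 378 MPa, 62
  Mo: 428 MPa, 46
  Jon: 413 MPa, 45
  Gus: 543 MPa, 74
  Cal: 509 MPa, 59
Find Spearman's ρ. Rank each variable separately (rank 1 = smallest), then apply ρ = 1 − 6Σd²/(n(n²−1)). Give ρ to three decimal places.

Ranks of variable 1: 5, 1, 3, 2, 6, 4
Ranks of variable 2: 4, 5, 2, 1, 6, 3
d = r₁ − r₂: 1, -4, 1, 1, 0, 1
d²: 1, 16, 1, 1, 0, 1; Σd² = 20
ρ = 1 − 6·20/(6·35) = 1 − 120/210 = 0.429

0.429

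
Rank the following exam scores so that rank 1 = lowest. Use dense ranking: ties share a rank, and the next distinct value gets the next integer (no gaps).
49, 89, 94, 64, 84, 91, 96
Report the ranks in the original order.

1, 4, 6, 2, 3, 5, 7

Sorted (ascending): 49, 64, 84, 89, 91, 94, 96
No ties — each value takes its position as its rank.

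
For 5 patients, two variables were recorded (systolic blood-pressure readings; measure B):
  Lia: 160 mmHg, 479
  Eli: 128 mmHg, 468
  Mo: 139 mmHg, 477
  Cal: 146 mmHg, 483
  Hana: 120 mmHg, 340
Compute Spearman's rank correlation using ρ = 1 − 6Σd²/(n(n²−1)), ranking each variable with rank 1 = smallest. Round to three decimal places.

Ranks of variable 1: 5, 2, 3, 4, 1
Ranks of variable 2: 4, 2, 3, 5, 1
d = r₁ − r₂: 1, 0, 0, -1, 0
d²: 1, 0, 0, 1, 0; Σd² = 2
ρ = 1 − 6·2/(5·24) = 1 − 12/120 = 0.900

0.900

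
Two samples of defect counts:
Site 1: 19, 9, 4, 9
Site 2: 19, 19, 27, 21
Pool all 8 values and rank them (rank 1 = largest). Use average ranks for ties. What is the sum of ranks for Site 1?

Sorted (descending): 27, 21, 19, 19, 19, 9, 9, 4
The 3 values of 19 occupy positions 3–5 → average rank 4.
The 2 values of 9 occupy positions 6–7 → average rank (6+7)/2 = 6.5.
Site 1 values → pooled ranks: 19→4, 9→6.5, 4→8, 9→6.5
Rank sum = 4 + 6.5 + 8 + 6.5 = 25

25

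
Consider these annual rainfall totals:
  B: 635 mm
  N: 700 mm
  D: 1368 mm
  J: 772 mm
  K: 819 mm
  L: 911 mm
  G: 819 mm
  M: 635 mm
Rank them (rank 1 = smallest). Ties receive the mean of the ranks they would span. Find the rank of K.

Sorted (ascending): 635, 635, 700, 772, 819, 819, 911, 1368
The 2 values of 635 occupy positions 1–2 → average rank (1+2)/2 = 1.5.
The 2 values of 819 occupy positions 5–6 → average rank (5+6)/2 = 5.5.
K has value 819 mm → rank 5.5.

5.5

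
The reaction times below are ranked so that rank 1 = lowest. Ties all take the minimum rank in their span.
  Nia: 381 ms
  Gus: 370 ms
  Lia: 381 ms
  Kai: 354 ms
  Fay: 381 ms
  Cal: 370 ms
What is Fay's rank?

4

Sorted (ascending): 354, 370, 370, 381, 381, 381
The 2 values of 370 occupy positions 2–3 → each gets rank 2.
The 3 values of 381 occupy positions 4–6 → each gets rank 4.
Fay has value 381 ms → rank 4.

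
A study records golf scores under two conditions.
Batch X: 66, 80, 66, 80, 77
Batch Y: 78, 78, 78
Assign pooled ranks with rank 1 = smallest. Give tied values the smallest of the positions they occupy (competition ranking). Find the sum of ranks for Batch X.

19

Sorted (ascending): 66, 66, 77, 78, 78, 78, 80, 80
The 2 values of 66 occupy positions 1–2 → each gets rank 1.
The 3 values of 78 occupy positions 4–6 → each gets rank 4.
The 2 values of 80 occupy positions 7–8 → each gets rank 7.
Batch X values → pooled ranks: 66→1, 80→7, 66→1, 80→7, 77→3
Rank sum = 1 + 7 + 1 + 7 + 3 = 19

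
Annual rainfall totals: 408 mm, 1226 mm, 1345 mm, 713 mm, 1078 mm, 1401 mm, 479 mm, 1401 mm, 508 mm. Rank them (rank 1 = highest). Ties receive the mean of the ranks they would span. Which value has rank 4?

Sorted (descending): 1401, 1401, 1345, 1226, 1078, 713, 508, 479, 408
The 2 values of 1401 occupy positions 1–2 → average rank (1+2)/2 = 1.5.
Rank 4 → value 1226.

1226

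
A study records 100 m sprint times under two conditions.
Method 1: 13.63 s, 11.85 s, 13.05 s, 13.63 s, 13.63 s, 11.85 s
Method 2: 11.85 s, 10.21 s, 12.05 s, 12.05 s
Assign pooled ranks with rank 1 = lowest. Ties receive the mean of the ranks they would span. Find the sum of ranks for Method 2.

15

Sorted (ascending): 10.21, 11.85, 11.85, 11.85, 12.05, 12.05, 13.05, 13.63, 13.63, 13.63
The 3 values of 11.85 occupy positions 2–4 → average rank 3.
The 2 values of 12.05 occupy positions 5–6 → average rank (5+6)/2 = 5.5.
The 3 values of 13.63 occupy positions 8–10 → average rank 9.
Method 2 values → pooled ranks: 11.85→3, 10.21→1, 12.05→5.5, 12.05→5.5
Rank sum = 3 + 1 + 5.5 + 5.5 = 15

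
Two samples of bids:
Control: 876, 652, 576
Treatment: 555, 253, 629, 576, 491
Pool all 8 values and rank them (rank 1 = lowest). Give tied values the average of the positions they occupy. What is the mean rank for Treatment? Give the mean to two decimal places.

Sorted (ascending): 253, 491, 555, 576, 576, 629, 652, 876
The 2 values of 576 occupy positions 4–5 → average rank (4+5)/2 = 4.5.
Treatment values → pooled ranks: 555→3, 253→1, 629→6, 576→4.5, 491→2
Mean rank = (3 + 1 + 6 + 4.5 + 2) / 5 = 3.30

3.30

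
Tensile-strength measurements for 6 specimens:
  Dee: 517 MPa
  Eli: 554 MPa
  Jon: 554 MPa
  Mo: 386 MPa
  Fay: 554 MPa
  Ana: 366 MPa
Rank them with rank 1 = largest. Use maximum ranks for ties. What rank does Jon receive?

Sorted (descending): 554, 554, 554, 517, 386, 366
The 3 values of 554 occupy positions 1–3 → each gets rank 3.
Jon has value 554 MPa → rank 3.

3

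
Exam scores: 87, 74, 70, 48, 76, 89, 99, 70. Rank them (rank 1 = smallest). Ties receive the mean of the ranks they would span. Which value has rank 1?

Sorted (ascending): 48, 70, 70, 74, 76, 87, 89, 99
The 2 values of 70 occupy positions 2–3 → average rank (2+3)/2 = 2.5.
Rank 1 → value 48.

48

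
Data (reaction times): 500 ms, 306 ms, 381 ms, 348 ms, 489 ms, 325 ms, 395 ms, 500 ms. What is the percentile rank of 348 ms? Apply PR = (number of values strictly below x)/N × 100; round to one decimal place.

N = 8.
Strictly below 348: 2. Equal to 348: 1.
PR = 2/8 × 100 = 25.0

25.0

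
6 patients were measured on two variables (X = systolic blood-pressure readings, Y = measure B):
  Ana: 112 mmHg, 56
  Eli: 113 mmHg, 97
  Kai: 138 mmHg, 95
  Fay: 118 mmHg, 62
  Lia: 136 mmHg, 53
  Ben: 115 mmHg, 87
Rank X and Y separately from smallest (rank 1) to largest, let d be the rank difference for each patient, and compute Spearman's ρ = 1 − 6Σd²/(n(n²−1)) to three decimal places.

Ranks of variable 1: 1, 2, 6, 4, 5, 3
Ranks of variable 2: 2, 6, 5, 3, 1, 4
d = r₁ − r₂: -1, -4, 1, 1, 4, -1
d²: 1, 16, 1, 1, 16, 1; Σd² = 36
ρ = 1 − 6·36/(6·35) = 1 − 216/210 = -0.029

-0.029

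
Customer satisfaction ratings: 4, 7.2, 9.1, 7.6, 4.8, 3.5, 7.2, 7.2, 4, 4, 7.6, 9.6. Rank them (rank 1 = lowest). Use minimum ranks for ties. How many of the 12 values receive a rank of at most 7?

Sorted (ascending): 3.5, 4, 4, 4, 4.8, 7.2, 7.2, 7.2, 7.6, 7.6, 9.1, 9.6
The 3 values of 4 occupy positions 2–4 → each gets rank 2.
The 3 values of 7.2 occupy positions 6–8 → each gets rank 6.
The 2 values of 7.6 occupy positions 9–10 → each gets rank 9.
Ranks ≤ 7: {1, 2, 2, 2, 5, 6, 6, 6} → 8 values.

8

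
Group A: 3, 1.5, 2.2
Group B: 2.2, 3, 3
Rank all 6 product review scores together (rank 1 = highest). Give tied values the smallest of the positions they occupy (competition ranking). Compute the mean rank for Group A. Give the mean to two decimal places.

Sorted (descending): 3, 3, 3, 2.2, 2.2, 1.5
The 3 values of 3 occupy positions 1–3 → each gets rank 1.
The 2 values of 2.2 occupy positions 4–5 → each gets rank 4.
Group A values → pooled ranks: 3→1, 1.5→6, 2.2→4
Mean rank = (1 + 6 + 4) / 3 = 3.67

3.67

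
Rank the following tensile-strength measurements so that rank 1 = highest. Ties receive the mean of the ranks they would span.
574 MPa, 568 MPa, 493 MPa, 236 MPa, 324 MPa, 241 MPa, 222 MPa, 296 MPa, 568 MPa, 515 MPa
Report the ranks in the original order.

Sorted (descending): 574, 568, 568, 515, 493, 324, 296, 241, 236, 222
The 2 values of 568 occupy positions 2–3 → average rank (2+3)/2 = 2.5.

1, 2.5, 5, 9, 6, 8, 10, 7, 2.5, 4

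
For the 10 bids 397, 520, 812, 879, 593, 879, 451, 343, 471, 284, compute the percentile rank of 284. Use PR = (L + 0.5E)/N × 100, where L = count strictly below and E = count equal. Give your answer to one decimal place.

5.0

N = 10.
Strictly below 284: 0. Equal to 284: 1.
PR = (0 + 0.5·1)/10 × 100 = 5.0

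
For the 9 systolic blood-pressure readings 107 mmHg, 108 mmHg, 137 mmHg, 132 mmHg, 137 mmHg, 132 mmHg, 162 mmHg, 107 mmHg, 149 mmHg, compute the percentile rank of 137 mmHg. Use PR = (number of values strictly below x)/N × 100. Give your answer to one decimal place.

N = 9.
Strictly below 137: 5. Equal to 137: 2.
PR = 5/9 × 100 = 55.6

55.6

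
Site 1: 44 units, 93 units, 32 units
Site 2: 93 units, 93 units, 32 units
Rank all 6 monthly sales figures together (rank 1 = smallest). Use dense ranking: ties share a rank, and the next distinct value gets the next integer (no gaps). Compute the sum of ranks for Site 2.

7

Sorted (ascending): 32, 32, 44, 93, 93, 93
The 2 values of 32 share dense rank 1.
The 3 values of 93 share dense rank 3.
Remaining distinct values take the next consecutive integers.
Site 2 values → pooled ranks: 93→3, 93→3, 32→1
Rank sum = 3 + 3 + 1 = 7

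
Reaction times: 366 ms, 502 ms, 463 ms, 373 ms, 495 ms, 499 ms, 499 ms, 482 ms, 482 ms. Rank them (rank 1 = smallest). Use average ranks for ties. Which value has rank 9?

Sorted (ascending): 366, 373, 463, 482, 482, 495, 499, 499, 502
The 2 values of 482 occupy positions 4–5 → average rank (4+5)/2 = 4.5.
The 2 values of 499 occupy positions 7–8 → average rank (7+8)/2 = 7.5.
Rank 9 → value 502.

502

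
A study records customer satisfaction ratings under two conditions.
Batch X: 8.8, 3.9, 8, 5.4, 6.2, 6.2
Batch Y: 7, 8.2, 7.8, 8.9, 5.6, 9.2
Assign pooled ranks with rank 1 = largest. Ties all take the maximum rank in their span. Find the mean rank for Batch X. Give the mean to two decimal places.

Sorted (descending): 9.2, 8.9, 8.8, 8.2, 8, 7.8, 7, 6.2, 6.2, 5.6, 5.4, 3.9
The 2 values of 6.2 occupy positions 8–9 → each gets rank 9.
Batch X values → pooled ranks: 8.8→3, 3.9→12, 8→5, 5.4→11, 6.2→9, 6.2→9
Mean rank = (3 + 12 + 5 + 11 + 9 + 9) / 6 = 8.17

8.17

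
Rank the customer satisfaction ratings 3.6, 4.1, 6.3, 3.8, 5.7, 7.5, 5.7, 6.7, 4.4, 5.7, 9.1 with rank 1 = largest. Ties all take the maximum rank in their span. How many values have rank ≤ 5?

Sorted (descending): 9.1, 7.5, 6.7, 6.3, 5.7, 5.7, 5.7, 4.4, 4.1, 3.8, 3.6
The 3 values of 5.7 occupy positions 5–7 → each gets rank 7.
Ranks ≤ 5: {1, 2, 3, 4} → 4 values.

4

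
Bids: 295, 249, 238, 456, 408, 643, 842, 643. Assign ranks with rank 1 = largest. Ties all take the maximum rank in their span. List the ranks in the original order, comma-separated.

Sorted (descending): 842, 643, 643, 456, 408, 295, 249, 238
The 2 values of 643 occupy positions 2–3 → each gets rank 3.

6, 7, 8, 4, 5, 3, 1, 3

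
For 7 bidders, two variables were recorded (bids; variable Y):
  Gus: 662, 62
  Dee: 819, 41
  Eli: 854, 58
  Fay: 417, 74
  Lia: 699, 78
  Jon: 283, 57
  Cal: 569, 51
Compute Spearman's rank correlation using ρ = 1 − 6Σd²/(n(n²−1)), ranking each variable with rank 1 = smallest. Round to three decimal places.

Ranks of variable 1: 4, 6, 7, 2, 5, 1, 3
Ranks of variable 2: 5, 1, 4, 6, 7, 3, 2
d = r₁ − r₂: -1, 5, 3, -4, -2, -2, 1
d²: 1, 25, 9, 16, 4, 4, 1; Σd² = 60
ρ = 1 − 6·60/(7·48) = 1 − 360/336 = -0.071

-0.071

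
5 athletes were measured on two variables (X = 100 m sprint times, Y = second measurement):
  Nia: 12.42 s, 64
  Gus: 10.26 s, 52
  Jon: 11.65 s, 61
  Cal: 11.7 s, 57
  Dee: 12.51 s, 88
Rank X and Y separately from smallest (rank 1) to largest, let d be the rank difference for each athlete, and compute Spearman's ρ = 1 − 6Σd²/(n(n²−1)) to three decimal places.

Ranks of variable 1: 4, 1, 2, 3, 5
Ranks of variable 2: 4, 1, 3, 2, 5
d = r₁ − r₂: 0, 0, -1, 1, 0
d²: 0, 0, 1, 1, 0; Σd² = 2
ρ = 1 − 6·2/(5·24) = 1 − 12/120 = 0.900

0.900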